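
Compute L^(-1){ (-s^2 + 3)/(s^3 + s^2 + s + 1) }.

Factor the denominator: s^3 + s^2 + s + 1 = (s + 1)*(s^2 + 1).
Partial fraction decomposition gives [1/(s + 1)] + [-2*s/(s^2 + 1)] + [2/(s^2 + 1)].
Invert each term: 1/(s + 1) ↔ e^(-t); -2·s/(s^2 + 1) ↔ -2cos(t); 2·1/(s^2 + 1) ↔ 2sin(t).

2*sin(t) - 2*cos(t) + exp(-t)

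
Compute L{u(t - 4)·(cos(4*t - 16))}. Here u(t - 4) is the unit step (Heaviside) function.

s*exp(-4*s)/(s^2 + 16)

By the second shifting theorem, L{u(t - c)·g(t - c)} = e^(-cs)·G(s) with c = 4 and G(s) = L{g(t)}.
L{cos(4t)} = s/(s^2 + 16).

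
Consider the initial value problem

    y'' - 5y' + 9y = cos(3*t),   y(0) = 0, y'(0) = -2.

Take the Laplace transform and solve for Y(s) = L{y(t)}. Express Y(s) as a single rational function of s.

Take the Laplace transform of both sides.
The derivative rules (L{y''} = s^2 Y - s·y(0) - y'(0) and L{y'} = sY - y(0), with y(0) = 0, y'(0) = -2) turn the left side into (s^2 - 5*s + 9)Y - (-2).
The right side is L{cos(3*t)} = s/(s^2 + 9).
So (s^2 - 5*s + 9)Y = s/(s^2 + 9) + (-2).
Isolate Y and clear denominators.

Y(s) = (-2*s^2 + s - 18)/(s^4 - 5*s^3 + 18*s^2 - 45*s + 81)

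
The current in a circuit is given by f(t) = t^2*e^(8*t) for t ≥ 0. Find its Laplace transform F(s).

F(s) = 2/(s - 8)^3

L{e^(8t)} = 1/(s - 8).
Then apply L{t^2·g(t)} = (-1)^2 d^2/ds^2[G(s)] with G(s) = 1/(s - 8):
differentiating 2 times and applying the sign gives 2/(s - 8)^3.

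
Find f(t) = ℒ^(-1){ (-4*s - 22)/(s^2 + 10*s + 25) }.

f(t) = -2*t*exp(-5*t) - 4*exp(-5*t)

Factor the denominator: s^2 + 10*s + 25 = (s + 5)^2.
Partial fraction decomposition gives [-4/(s + 5)] + [-2/(s + 5)^2].
Invert each term: -4/(s + 5) ↔ -4e^(-5t); -2/(s + 5)^2 ↔ -2t·e^(-5t).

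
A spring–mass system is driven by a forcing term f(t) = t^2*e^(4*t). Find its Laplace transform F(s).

L{e^(4t)} = 1/(s - 4).
Then apply L{t^2·g(t)} = (-1)^2 d^2/ds^2[G(s)] with G(s) = 1/(s - 4):
differentiating 2 times and applying the sign gives 2/(s - 4)^3.

F(s) = 2/(s - 4)^3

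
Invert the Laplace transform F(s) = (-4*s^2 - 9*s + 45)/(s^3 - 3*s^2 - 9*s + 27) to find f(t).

f(t) = -3*t*exp(3*t) - 5*exp(3*t) + exp(-3*t)

Factor the denominator: s^3 - 3*s^2 - 9*s + 27 = (s - 3)^2*(s + 3).
Partial fraction decomposition gives [-5/(s - 3)] + [-3/(s - 3)^2] + [1/(s + 3)].
Invert each term: -5/(s - 3) ↔ -5e^(3t); -3/(s - 3)^2 ↔ -3t·e^(3t); 1/(s + 3) ↔ e^(-3t).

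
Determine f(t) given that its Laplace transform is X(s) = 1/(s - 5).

Since L{e^(5t)} = 1/(s - 5), the inverse is e^(5*t).

f(t) = exp(5*t)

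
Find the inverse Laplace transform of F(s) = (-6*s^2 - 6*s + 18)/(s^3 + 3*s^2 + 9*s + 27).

Factor the denominator: s^3 + 3*s^2 + 9*s + 27 = (s + 3)*(s^2 + 9).
Partial fraction decomposition gives [-1/(s + 3)] + [-5*s/(s^2 + 9)] + [9/(s^2 + 9)].
Invert each term: -1/(s + 3) ↔ -e^(-3t); -5·s/(s^2 + 9) ↔ -5cos(3t); 3·3/(s^2 + 9) ↔ 3sin(3t).

3*sin(3*t) - 5*cos(3*t) - exp(-3*t)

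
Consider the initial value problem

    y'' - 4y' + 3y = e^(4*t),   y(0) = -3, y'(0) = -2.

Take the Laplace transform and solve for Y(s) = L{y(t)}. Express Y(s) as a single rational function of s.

Laplace-transform each side.
Using L{y''} = s^2 Y - s·y(0) - y'(0) and L{y'} = sY - y(0), with y(0) = -3, y'(0) = -2, the left side becomes (s^2 - 4*s + 3)Y - (-3*s + 10).
The right side is L{e^(4*t)} = 1/(s - 4).
So (s^2 - 4*s + 3)Y = 1/(s - 4) + (-3*s + 10).
Isolate Y and clear denominators.

Y(s) = (-3*s + 13)/(s^2 - 5*s + 4)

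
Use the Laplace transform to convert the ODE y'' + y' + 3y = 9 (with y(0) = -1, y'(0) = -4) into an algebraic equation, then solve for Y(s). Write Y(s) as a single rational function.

Laplace-transform each side.
The derivative rules (L{y''} = s^2 Y - s·y(0) - y'(0) and L{y'} = sY - y(0), with y(0) = -1, y'(0) = -4) turn the left side into (s^2 + s + 3)Y - (-s - 5).
The right side is L{9} = 9/s.
So (s^2 + s + 3)Y = 9/s + (-s - 5).
Divide through and combine into a single rational function.

Y(s) = (-s^2 - 5*s + 9)/(s^3 + s^2 + 3*s)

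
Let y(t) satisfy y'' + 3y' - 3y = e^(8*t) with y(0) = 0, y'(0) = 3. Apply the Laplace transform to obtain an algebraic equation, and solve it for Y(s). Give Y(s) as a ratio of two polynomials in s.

Y(s) = (3*s - 23)/(s^3 - 5*s^2 - 27*s + 24)

Apply the Laplace transform to the equation.
With L{y''} = s^2 Y - s·y(0) - y'(0) and L{y'} = sY - y(0), with y(0) = 0, y'(0) = 3: the LHS transforms to (s^2 + 3*s - 3)Y - (3).
The right side is L{e^(8*t)} = 1/(s - 8).
So (s^2 + 3*s - 3)Y = 1/(s - 8) + (3).
Isolate Y and clear denominators.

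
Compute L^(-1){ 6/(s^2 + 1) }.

6*sin(t)

Since L{sin(t)} = 1/(s^2 + 1), the inverse is sin(t), scaled by 6.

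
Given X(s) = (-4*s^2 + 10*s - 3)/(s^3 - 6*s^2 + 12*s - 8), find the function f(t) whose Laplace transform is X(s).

Factor the denominator: s^3 - 6*s^2 + 12*s - 8 = (s - 2)^3.
Partial fraction decomposition gives [-4/(s - 2)] + [-6/(s - 2)^2] + [(s - 2)^(-3)].
Invert each term: -4/(s - 2) ↔ -4e^(2t); -6/(s - 2)^2 ↔ -6t·e^(2t); 1/(s - 2)^3 ↔ (1/2)t^2·e^(2t).

f(t) = t^2*exp(2*t)/2 - 6*t*exp(2*t) - 4*exp(2*t)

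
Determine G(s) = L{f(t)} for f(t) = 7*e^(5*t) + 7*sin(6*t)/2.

G(s) = 21/(s^2 + 36) + 7/(s - 5)

By linearity of the Laplace transform, transform each term separately.
(7/2)·[L{sin(6t)} = 6/(s^2 + 36)]; (7)·[L{e^(5t)} = 1/(s - 5)].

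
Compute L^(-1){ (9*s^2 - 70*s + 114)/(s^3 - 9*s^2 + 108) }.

Factor the denominator: s^3 - 9*s^2 + 108 = (s - 6)^2*(s + 3).
Partial fraction decomposition gives [4/(s - 6)] + [2/(s - 6)^2] + [5/(s + 3)].
Invert each term: 4/(s - 6) ↔ 4e^(6t); 2/(s - 6)^2 ↔ 2t·e^(6t); 5/(s + 3) ↔ 5e^(-3t).

2*t*exp(6*t) + 4*exp(6*t) + 5*exp(-3*t)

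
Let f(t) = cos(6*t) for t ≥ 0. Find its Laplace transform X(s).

X(s) = s/(s^2 + 36)

L{cos(6t)} = s/(s^2 + 36).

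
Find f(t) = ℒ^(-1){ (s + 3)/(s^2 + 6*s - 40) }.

f(t) = exp(-3*t)*cosh(7*t)

Rewrite the denominator: s^2 + 6*s - 40 = (s + 3)^2 - 49.
The form in (s + 3) signals a first-shifting-theorem factor e^(-3t).
Since L{cosh(7t)} = s/(s^2 - 49), the inverse is e^(-3*t)*cosh(7*t).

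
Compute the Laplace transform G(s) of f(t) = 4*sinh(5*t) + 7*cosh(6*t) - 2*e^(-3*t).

G(s) = 7*s/(s^2 - 36) + 20/(s^2 - 25) - 2/(s + 3)

Apply the Laplace transform termwise.
(7)·[L{cosh(6t)} = s/(s^2 - 36)]; (4)·[L{sinh(5t)} = 5/(s^2 - 25)]; (-2)·[L{e^(-3t)} = 1/(s + 3)].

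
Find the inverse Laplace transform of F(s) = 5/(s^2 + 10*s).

Rewrite the denominator: s^2 + 10*s = (s + 5)^2 - 25.
The form in (s + 5) signals a first-shifting-theorem factor e^(-5t).
Since L{sinh(5t)} = 5/(s^2 - 25), the inverse is exp(-5*t)*sinh(5*t).

exp(-5*t)*sinh(5*t)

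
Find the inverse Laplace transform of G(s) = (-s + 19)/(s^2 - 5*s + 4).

5*exp(4*t) - 6*exp(t)

Factor the denominator: s^2 - 5*s + 4 = (s - 4)*(s - 1).
Partial fraction decomposition gives [5/(s - 4)] + [-6/(s - 1)].
Invert each term: 5/(s - 4) ↔ 5e^(4t); -6/(s - 1) ↔ -6e^(t).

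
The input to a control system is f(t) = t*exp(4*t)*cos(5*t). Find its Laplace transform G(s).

G(s) = (s - 9)*(s + 1)/(s^2 - 8*s + 41)^2

L{cos(5t)} = s/(s^2 + 25).
Multiplying by e^(4t) shifts s → s - 4, so L{exp(4*t)*cos(5*t)} = (s - 4)/((s - 4)^2 + 25).
Then apply L{t·g(t)} = -d/ds[H(s)] with H(s) = (s - 4)/((s - 4)^2 + 25):
differentiating 1 time and applying the sign gives (s - 9)*(s + 1)/(s^2 - 8*s + 41)^2.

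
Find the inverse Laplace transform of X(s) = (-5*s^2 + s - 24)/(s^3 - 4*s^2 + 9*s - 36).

Factor the denominator: s^3 - 4*s^2 + 9*s - 36 = (s - 4)*(s^2 + 9).
Partial fraction decomposition gives [-4/(s - 4)] + [-s/(s^2 + 9)] + [-3/(s^2 + 9)].
Invert each term: -4/(s - 4) ↔ -4e^(4t); -1·s/(s^2 + 9) ↔ -cos(3t); -1·3/(s^2 + 9) ↔ -sin(3t).

-4*exp(4*t) - sin(3*t) - cos(3*t)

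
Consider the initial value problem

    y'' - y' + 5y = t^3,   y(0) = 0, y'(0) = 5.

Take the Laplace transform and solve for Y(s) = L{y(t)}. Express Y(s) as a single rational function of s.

Y(s) = (5*s^4 + 6)/(s^6 - s^5 + 5*s^4)

Take the Laplace transform of both sides.
Using L{y''} = s^2 Y - s·y(0) - y'(0) and L{y'} = sY - y(0), with y(0) = 0, y'(0) = 5, the left side becomes (s^2 - s + 5)Y - (5).
The right side is L{t^3} = 6/s^4.
So (s^2 - s + 5)Y = 6/s^4 + (5).
Solve for Y(s) and write it as one ratio of polynomials.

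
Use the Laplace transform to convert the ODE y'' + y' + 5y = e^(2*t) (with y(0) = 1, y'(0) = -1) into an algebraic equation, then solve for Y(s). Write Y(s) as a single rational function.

Y(s) = (s^2 - 2*s + 1)/(s^3 - s^2 + 3*s - 10)

Transform both sides with L{·}.
Using L{y''} = s^2 Y - s·y(0) - y'(0) and L{y'} = sY - y(0), with y(0) = 1, y'(0) = -1, the left side becomes (s^2 + s + 5)Y - (s).
The right side is L{e^(2*t)} = 1/(s - 2).
So (s^2 + s + 5)Y = 1/(s - 2) + (s).
Divide through and combine into a single rational function.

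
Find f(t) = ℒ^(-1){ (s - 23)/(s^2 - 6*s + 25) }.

f(t) = -5*exp(3*t)*sin(4*t) + exp(3*t)*cos(4*t)

Complete the square in the denominator: s^2 - 6*s + 25 = (s - 3)^2 + 4^2.
Split the numerator to match: s - 23 = 1·(s - 3) - 5·4.
Invert each term: 1·(s - 3)/((s - 3)^2 + 16) ↔ e^(3t)cos(4t); -5·4/((s - 3)^2 + 16) ↔ -5e^(3t)sin(4t).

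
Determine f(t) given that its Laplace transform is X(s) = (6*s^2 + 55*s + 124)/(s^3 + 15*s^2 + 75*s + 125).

f(t) = -t^2*exp(-5*t)/2 - 5*t*exp(-5*t) + 6*exp(-5*t)

Factor the denominator: s^3 + 15*s^2 + 75*s + 125 = (s + 5)^3.
Partial fraction decomposition gives [6/(s + 5)] + [-5/(s + 5)^2] + [-1/(s + 5)^3].
Invert each term: 6/(s + 5) ↔ 6e^(-5t); -5/(s + 5)^2 ↔ -5t·e^(-5t); -1/(s + 5)^3 ↔ (-1/2)t^2·e^(-5t).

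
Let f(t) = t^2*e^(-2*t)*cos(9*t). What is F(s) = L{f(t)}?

F(s) = 2*(s + 2)*(s^2 + 4*s - 239)/(s^2 + 4*s + 85)^3

L{cos(9t)} = s/(s^2 + 81).
Multiplying by e^(-2t) shifts s → s + 2, so L{e^(-2*t)*cos(9*t)} = (s + 2)/((s + 2)^2 + 81).
Then apply L{t^2·g(t)} = (-1)^2 d^2/ds^2[G(s)] with G(s) = (s + 2)/((s + 2)^2 + 81):
differentiating 2 times and applying the sign gives 2*(s + 2)*(s^2 + 4*s - 239)/(s^2 + 4*s + 85)^3.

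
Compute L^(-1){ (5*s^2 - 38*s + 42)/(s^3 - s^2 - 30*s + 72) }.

-3*exp(4*t) + 3*exp(3*t) + 5*exp(-6*t)

Factor the denominator: s^3 - s^2 - 30*s + 72 = (s - 4)*(s - 3)*(s + 6).
Partial fraction decomposition gives [3/(s - 3)] + [-3/(s - 4)] + [5/(s + 6)].
Invert each term: 3/(s - 3) ↔ 3e^(3t); -3/(s - 4) ↔ -3e^(4t); 5/(s + 6) ↔ 5e^(-6t).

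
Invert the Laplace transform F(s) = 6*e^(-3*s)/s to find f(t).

f(t) = Heaviside(t - 3)*(6)

The factor e^(-3s) signals a time shift by c = 3 (second shifting theorem).
L{6} = 6/s, so L^-1{6/s} = 6.
Hence the inverse is u(t - 3) times that function evaluated at t - 3.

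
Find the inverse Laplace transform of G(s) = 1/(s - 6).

exp(6*t)

Since L{e^(6t)} = 1/(s - 6), the inverse is e^(6*t).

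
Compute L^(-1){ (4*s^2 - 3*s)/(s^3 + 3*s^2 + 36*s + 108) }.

Factor the denominator: s^3 + 3*s^2 + 36*s + 108 = (s + 3)*(s^2 + 36).
Partial fraction decomposition gives [1/(s + 3)] + [3*s/(s^2 + 36)] + [-12/(s^2 + 36)].
Invert each term: 1/(s + 3) ↔ e^(-3t); 3·s/(s^2 + 36) ↔ 3cos(6t); -2·6/(s^2 + 36) ↔ -2sin(6t).

-2*sin(6*t) + 3*cos(6*t) + exp(-3*t)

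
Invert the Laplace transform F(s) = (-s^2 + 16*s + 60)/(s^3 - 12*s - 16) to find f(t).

Factor the denominator: s^3 - 12*s - 16 = (s - 4)*(s + 2)^2.
Partial fraction decomposition gives [-4/(s + 2)] + [-4/(s + 2)^2] + [3/(s - 4)].
Invert each term: -4/(s + 2) ↔ -4e^(-2t); -4/(s + 2)^2 ↔ -4t·e^(-2t); 3/(s - 4) ↔ 3e^(4t).

f(t) = -4*t*exp(-2*t) + 3*exp(4*t) - 4*exp(-2*t)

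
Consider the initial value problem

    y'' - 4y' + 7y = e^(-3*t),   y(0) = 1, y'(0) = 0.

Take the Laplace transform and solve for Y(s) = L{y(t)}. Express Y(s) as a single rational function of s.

Apply the Laplace transform to the equation.
The derivative rules (L{y''} = s^2 Y - s·y(0) - y'(0) and L{y'} = sY - y(0), with y(0) = 1, y'(0) = 0) turn the left side into (s^2 - 4*s + 7)Y - (s - 4).
The right side is L{e^(-3*t)} = 1/(s + 3).
So (s^2 - 4*s + 7)Y = 1/(s + 3) + (s - 4).
Divide through and combine into a single rational function.

Y(s) = (s^2 - s - 11)/(s^3 - s^2 - 5*s + 21)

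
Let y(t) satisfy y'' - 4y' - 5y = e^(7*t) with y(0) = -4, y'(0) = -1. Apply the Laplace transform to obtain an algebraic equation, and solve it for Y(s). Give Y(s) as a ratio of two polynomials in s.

Y(s) = (-4*s^2 + 43*s - 104)/(s^3 - 11*s^2 + 23*s + 35)

Apply the Laplace transform to the equation.
The derivative rules (L{y''} = s^2 Y - s·y(0) - y'(0) and L{y'} = sY - y(0), with y(0) = -4, y'(0) = -1) turn the left side into (s^2 - 4*s - 5)Y - (-4*s + 15).
The right side is L{e^(7*t)} = 1/(s - 7).
So (s^2 - 4*s - 5)Y = 1/(s - 7) + (-4*s + 15).
Isolate Y and clear denominators.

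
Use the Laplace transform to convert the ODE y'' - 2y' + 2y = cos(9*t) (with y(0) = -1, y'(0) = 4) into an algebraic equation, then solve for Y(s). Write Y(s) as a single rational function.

Y(s) = (-s^3 + 6*s^2 - 80*s + 486)/(s^4 - 2*s^3 + 83*s^2 - 162*s + 162)

Take the Laplace transform of both sides.
With L{y''} = s^2 Y - s·y(0) - y'(0) and L{y'} = sY - y(0), with y(0) = -1, y'(0) = 4: the LHS transforms to (s^2 - 2*s + 2)Y - (-s + 6).
The right side is L{cos(9*t)} = s/(s^2 + 81).
So (s^2 - 2*s + 2)Y = s/(s^2 + 81) + (-s + 6).
Divide through and combine into a single rational function.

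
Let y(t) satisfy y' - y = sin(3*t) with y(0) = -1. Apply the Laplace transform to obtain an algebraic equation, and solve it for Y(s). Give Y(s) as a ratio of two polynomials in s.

Y(s) = (-s^2 - 6)/(s^3 - s^2 + 9*s - 9)

Transform both sides with L{·}.
With L{y'} = sY - y(0) = sY - (-1): the LHS transforms to (s - 1)Y - (-1).
The right side is L{sin(3*t)} = 3/(s^2 + 9).
So (s - 1)Y = 3/(s^2 + 9) + (-1).
Divide through and combine into a single rational function.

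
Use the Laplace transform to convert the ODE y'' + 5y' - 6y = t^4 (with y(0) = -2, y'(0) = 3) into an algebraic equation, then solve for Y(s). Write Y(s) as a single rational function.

Y(s) = (-2*s^6 - 7*s^5 + 24)/(s^7 + 5*s^6 - 6*s^5)

Laplace-transform each side.
With L{y''} = s^2 Y - s·y(0) - y'(0) and L{y'} = sY - y(0), with y(0) = -2, y'(0) = 3: the LHS transforms to (s^2 + 5*s - 6)Y - (-2*s - 7).
The right side is L{t^4} = 24/s^5.
So (s^2 + 5*s - 6)Y = 24/s^5 + (-2*s - 7).
Divide through and combine into a single rational function.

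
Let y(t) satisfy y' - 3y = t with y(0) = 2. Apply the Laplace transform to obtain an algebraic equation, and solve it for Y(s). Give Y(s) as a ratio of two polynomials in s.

Y(s) = (2*s^2 + 1)/(s^3 - 3*s^2)

Apply the Laplace transform to the equation.
The derivative rules (L{y'} = sY - y(0) = sY - 2) turn the left side into (s - 3)Y - (2).
The right side is L{t} = s^(-2).
So (s - 3)Y = s^(-2) + (2).
Isolate Y and clear denominators.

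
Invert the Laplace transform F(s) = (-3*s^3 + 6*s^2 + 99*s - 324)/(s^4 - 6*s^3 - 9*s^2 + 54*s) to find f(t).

Factor the denominator: s^4 - 6*s^3 - 9*s^2 + 54*s = s*(s - 6)*(s - 3)*(s + 3).
Partial fraction decomposition gives [-1/(s - 6)] + [-6/s] + [1/(s - 3)] + [3/(s + 3)].
Invert each term: -1/(s - 6) ↔ -e^(6t); -6/(s - 0) ↔ -6e^(0t); 1/(s - 3) ↔ e^(3t); 3/(s + 3) ↔ 3e^(-3t).

f(t) = -exp(6*t) + exp(3*t) - 6 + 3*exp(-3*t)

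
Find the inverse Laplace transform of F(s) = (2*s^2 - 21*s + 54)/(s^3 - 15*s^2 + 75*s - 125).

Factor the denominator: s^3 - 15*s^2 + 75*s - 125 = (s - 5)^3.
Partial fraction decomposition gives [2/(s - 5)] + [-1/(s - 5)^2] + [-1/(s - 5)^3].
Invert each term: 2/(s - 5) ↔ 2e^(5t); -1/(s - 5)^2 ↔ -t·e^(5t); -1/(s - 5)^3 ↔ (-1/2)t^2·e^(5t).

-t^2*exp(5*t)/2 - t*exp(5*t) + 2*exp(5*t)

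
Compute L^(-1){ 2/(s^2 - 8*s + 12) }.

Rewrite the denominator: s^2 - 8*s + 12 = (s - 4)^2 - 4.
The form in (s - 4) signals a first-shifting-theorem factor e^(4t).
Since L{sinh(2t)} = 2/(s^2 - 4), the inverse is exp(4*t)*sinh(2*t).

exp(4*t)*sinh(2*t)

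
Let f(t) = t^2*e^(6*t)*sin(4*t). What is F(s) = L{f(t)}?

F(s) = 8*(3*s^2 - 36*s + 92)/(s^2 - 12*s + 52)^3

L{sin(4t)} = 4/(s^2 + 16).
Multiplying by e^(6t) shifts s → s - 6, so L{e^(6*t)*sin(4*t)} = 4/((s - 6)^2 + 16).
Then apply L{t^2·g(t)} = (-1)^2 d^2/ds^2[G(s)] with G(s) = 4/((s - 6)^2 + 16):
differentiating 2 times and applying the sign gives 8*(3*s^2 - 36*s + 92)/(s^2 - 12*s + 52)^3.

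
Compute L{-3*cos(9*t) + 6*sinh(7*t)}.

-3*s/(s^2 + 81) + 42/(s^2 - 49)

Apply the Laplace transform termwise.
(-3)·[L{cos(9t)} = s/(s^2 + 81)]; (6)·[L{sinh(7t)} = 7/(s^2 - 49)].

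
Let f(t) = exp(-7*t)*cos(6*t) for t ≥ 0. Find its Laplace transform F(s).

F(s) = (s + 7)/((s + 7)^2 + 36)

L{cos(6t)} = s/(s^2 + 36).
By the first shifting theorem, multiplying by e^(-7t) replaces s with s + 7.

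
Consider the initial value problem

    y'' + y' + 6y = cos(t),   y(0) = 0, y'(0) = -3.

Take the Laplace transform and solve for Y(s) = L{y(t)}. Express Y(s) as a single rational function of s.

Y(s) = (-3*s^2 + s - 3)/(s^4 + s^3 + 7*s^2 + s + 6)

Laplace-transform each side.
With L{y''} = s^2 Y - s·y(0) - y'(0) and L{y'} = sY - y(0), with y(0) = 0, y'(0) = -3: the LHS transforms to (s^2 + s + 6)Y - (-3).
The right side is L{cos(t)} = s/(s^2 + 1).
So (s^2 + s + 6)Y = s/(s^2 + 1) + (-3).
Isolate Y and clear denominators.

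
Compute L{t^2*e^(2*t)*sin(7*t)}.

L{sin(7t)} = 7/(s^2 + 49).
Multiplying by e^(2t) shifts s → s - 2, so L{e^(2*t)*sin(7*t)} = 7/((s - 2)^2 + 49).
Then apply L{t^2·g(t)} = (-1)^2 d^2/ds^2[G(s)] with G(s) = 7/((s - 2)^2 + 49):
differentiating 2 times and applying the sign gives 14*(3*s^2 - 12*s - 37)/(s^2 - 4*s + 53)^3.

14*(3*s^2 - 12*s - 37)/(s^2 - 4*s + 53)^3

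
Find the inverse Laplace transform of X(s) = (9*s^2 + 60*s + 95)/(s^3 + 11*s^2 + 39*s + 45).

Factor the denominator: s^3 + 11*s^2 + 39*s + 45 = (s + 3)^2*(s + 5).
Partial fraction decomposition gives [4/(s + 3)] + [-2/(s + 3)^2] + [5/(s + 5)].
Invert each term: 4/(s + 3) ↔ 4e^(-3t); -2/(s + 3)^2 ↔ -2t·e^(-3t); 5/(s + 5) ↔ 5e^(-5t).

-2*t*exp(-3*t) + 4*exp(-3*t) + 5*exp(-5*t)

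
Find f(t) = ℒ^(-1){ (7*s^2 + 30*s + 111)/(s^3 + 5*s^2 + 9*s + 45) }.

Factor the denominator: s^3 + 5*s^2 + 9*s + 45 = (s + 5)*(s^2 + 9).
Partial fraction decomposition gives [4/(s + 5)] + [3*s/(s^2 + 9)] + [15/(s^2 + 9)].
Invert each term: 4/(s + 5) ↔ 4e^(-5t); 3·s/(s^2 + 9) ↔ 3cos(3t); 5·3/(s^2 + 9) ↔ 5sin(3t).

f(t) = 5*sin(3*t) + 3*cos(3*t) + 4*exp(-5*t)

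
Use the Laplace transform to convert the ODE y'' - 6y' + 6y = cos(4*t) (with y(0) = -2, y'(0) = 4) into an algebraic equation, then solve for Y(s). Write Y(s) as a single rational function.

Y(s) = (-2*s^3 + 16*s^2 - 31*s + 256)/(s^4 - 6*s^3 + 22*s^2 - 96*s + 96)

Laplace-transform each side.
Using L{y''} = s^2 Y - s·y(0) - y'(0) and L{y'} = sY - y(0), with y(0) = -2, y'(0) = 4, the left side becomes (s^2 - 6*s + 6)Y - (-2*s + 16).
The right side is L{cos(4*t)} = s/(s^2 + 16).
So (s^2 - 6*s + 6)Y = s/(s^2 + 16) + (-2*s + 16).
Isolate Y and clear denominators.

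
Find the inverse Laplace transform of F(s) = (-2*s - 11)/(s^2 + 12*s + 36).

Factor the denominator: s^2 + 12*s + 36 = (s + 6)^2.
Partial fraction decomposition gives [-2/(s + 6)] + [(s + 6)^(-2)].
Invert each term: -2/(s + 6) ↔ -2e^(-6t); 1/(s + 6)^2 ↔ t·e^(-6t).

t*exp(-6*t) - 2*exp(-6*t)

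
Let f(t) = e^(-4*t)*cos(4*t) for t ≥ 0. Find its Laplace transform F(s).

L{cos(4t)} = s/(s^2 + 16).
By the first shifting theorem, multiplying by e^(-4t) replaces s with s + 4.

F(s) = (s + 4)/((s + 4)^2 + 16)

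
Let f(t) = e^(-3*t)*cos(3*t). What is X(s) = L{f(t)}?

L{cos(3t)} = s/(s^2 + 9).
By the first shifting theorem, multiplying by e^(-3t) replaces s with s + 3.

X(s) = (s + 3)/((s + 3)^2 + 9)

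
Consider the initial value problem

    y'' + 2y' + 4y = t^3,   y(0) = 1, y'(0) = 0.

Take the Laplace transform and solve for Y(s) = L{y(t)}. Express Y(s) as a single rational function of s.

Take the Laplace transform of both sides.
With L{y''} = s^2 Y - s·y(0) - y'(0) and L{y'} = sY - y(0), with y(0) = 1, y'(0) = 0: the LHS transforms to (s^2 + 2*s + 4)Y - (s + 2).
The right side is L{t^3} = 6/s^4.
So (s^2 + 2*s + 4)Y = 6/s^4 + (s + 2).
Solve for Y(s) and write it as one ratio of polynomials.

Y(s) = (s^5 + 2*s^4 + 6)/(s^6 + 2*s^5 + 4*s^4)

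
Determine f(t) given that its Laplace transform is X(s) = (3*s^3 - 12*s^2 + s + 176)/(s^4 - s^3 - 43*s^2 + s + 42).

f(t) = exp(7*t) - 2*exp(t) + 2*exp(-t) + 2*exp(-6*t)

Factor the denominator: s^4 - s^3 - 43*s^2 + s + 42 = (s - 7)*(s - 1)*(s + 1)*(s + 6).
Partial fraction decomposition gives [1/(s - 7)] + [2/(s + 1)] + [-2/(s - 1)] + [2/(s + 6)].
Invert each term: 1/(s - 7) ↔ e^(7t); 2/(s + 1) ↔ 2e^(-t); -2/(s - 1) ↔ -2e^(t); 2/(s + 6) ↔ 2e^(-6t).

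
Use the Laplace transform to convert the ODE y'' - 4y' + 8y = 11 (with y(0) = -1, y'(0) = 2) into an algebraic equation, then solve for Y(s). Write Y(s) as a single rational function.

Take the Laplace transform of both sides.
The derivative rules (L{y''} = s^2 Y - s·y(0) - y'(0) and L{y'} = sY - y(0), with y(0) = -1, y'(0) = 2) turn the left side into (s^2 - 4*s + 8)Y - (-s + 6).
The right side is L{11} = 11/s.
So (s^2 - 4*s + 8)Y = 11/s + (-s + 6).
Isolate Y and clear denominators.

Y(s) = (-s^2 + 6*s + 11)/(s^3 - 4*s^2 + 8*s)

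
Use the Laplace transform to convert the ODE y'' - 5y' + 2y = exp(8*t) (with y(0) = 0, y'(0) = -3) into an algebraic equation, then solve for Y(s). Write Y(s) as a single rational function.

Y(s) = (-3*s + 25)/(s^3 - 13*s^2 + 42*s - 16)

Take the Laplace transform of both sides.
The derivative rules (L{y''} = s^2 Y - s·y(0) - y'(0) and L{y'} = sY - y(0), with y(0) = 0, y'(0) = -3) turn the left side into (s^2 - 5*s + 2)Y - (-3).
The right side is L{exp(8*t)} = 1/(s - 8).
So (s^2 - 5*s + 2)Y = 1/(s - 8) + (-3).
Isolate Y and clear denominators.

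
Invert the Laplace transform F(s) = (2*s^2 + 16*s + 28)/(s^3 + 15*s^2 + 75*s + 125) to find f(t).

f(t) = -t^2*exp(-5*t) - 4*t*exp(-5*t) + 2*exp(-5*t)

Factor the denominator: s^3 + 15*s^2 + 75*s + 125 = (s + 5)^3.
Partial fraction decomposition gives [2/(s + 5)] + [-4/(s + 5)^2] + [-2/(s + 5)^3].
Invert each term: 2/(s + 5) ↔ 2e^(-5t); -4/(s + 5)^2 ↔ -4t·e^(-5t); -2/(s + 5)^3 ↔ (-1)t^2·e^(-5t).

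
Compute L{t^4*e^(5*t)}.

24/(s - 5)^5

L{t^4} = 4!/s^5 = 24/s^5.
By the first shifting theorem, multiplying by e^(5t) replaces s with s - 5.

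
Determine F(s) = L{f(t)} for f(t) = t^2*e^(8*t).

L{t^2} = 2!/s^3 = 2/s^3.
By the first shifting theorem, multiplying by e^(8t) replaces s with s - 8.

F(s) = 2/(s - 8)^3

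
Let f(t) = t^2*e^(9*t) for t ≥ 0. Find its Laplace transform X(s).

X(s) = 2/(s - 9)^3

L{e^(9t)} = 1/(s - 9).
Then apply L{t^2·g(t)} = (-1)^2 d^2/ds^2[G(s)] with G(s) = 1/(s - 9):
differentiating 2 times and applying the sign gives 2/(s - 9)^3.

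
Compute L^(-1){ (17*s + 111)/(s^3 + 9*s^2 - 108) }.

Factor the denominator: s^3 + 9*s^2 - 108 = (s - 3)*(s + 6)^2.
Partial fraction decomposition gives [-2/(s + 6)] + [-1/(s + 6)^2] + [2/(s - 3)].
Invert each term: -2/(s + 6) ↔ -2e^(-6t); -1/(s + 6)^2 ↔ -t·e^(-6t); 2/(s - 3) ↔ 2e^(3t).

-t*exp(-6*t) + 2*exp(3*t) - 2*exp(-6*t)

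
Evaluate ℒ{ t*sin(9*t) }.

L{sin(9t)} = 9/(s^2 + 81).
Then apply L{t·g(t)} = -d/ds[G(s)] with G(s) = 9/(s^2 + 81):
differentiating 1 time and applying the sign gives 18*s/(s^2 + 81)^2.

18*s/(s^2 + 81)^2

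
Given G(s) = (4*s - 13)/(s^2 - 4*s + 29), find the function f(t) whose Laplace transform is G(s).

Complete the square in the denominator: s^2 - 4*s + 29 = (s - 2)^2 + 5^2.
Split the numerator to match: 4*s - 13 = 4·(s - 2) - 1·5.
Invert each term: 4·(s - 2)/((s - 2)^2 + 25) ↔ 4e^(2t)cos(5t); -1·5/((s - 2)^2 + 25) ↔ -e^(2t)sin(5t).

f(t) = -exp(2*t)*sin(5*t) + 4*exp(2*t)*cos(5*t)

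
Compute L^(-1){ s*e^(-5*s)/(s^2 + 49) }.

Heaviside(t - 5)*(cos(7*t - 35))

The factor e^(-5s) signals a time shift by c = 5 (second shifting theorem).
L{cos(7t)} = s/(s^2 + 49), so L^-1{s/(s^2 + 49)} = cos(7*t).
Hence the inverse is u(t - 5) times that function evaluated at t - 5.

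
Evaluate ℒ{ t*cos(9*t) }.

(s - 9)*(s + 9)/(s^2 + 81)^2

L{cos(9t)} = s/(s^2 + 81).
Then apply L{t·g(t)} = -d/ds[G(s)] with G(s) = s/(s^2 + 81):
differentiating 1 time and applying the sign gives (s - 9)*(s + 9)/(s^2 + 81)^2.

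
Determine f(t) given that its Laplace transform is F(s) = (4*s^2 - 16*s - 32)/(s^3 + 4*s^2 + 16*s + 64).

f(t) = -5*sin(4*t) + cos(4*t) + 3*exp(-4*t)

Factor the denominator: s^3 + 4*s^2 + 16*s + 64 = (s + 4)*(s^2 + 16).
Partial fraction decomposition gives [3/(s + 4)] + [s/(s^2 + 16)] + [-20/(s^2 + 16)].
Invert each term: 3/(s + 4) ↔ 3e^(-4t); 1·s/(s^2 + 16) ↔ cos(4t); -5·4/(s^2 + 16) ↔ -5sin(4t).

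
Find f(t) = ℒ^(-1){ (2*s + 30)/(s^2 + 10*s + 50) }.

f(t) = 4*exp(-5*t)*sin(5*t) + 2*exp(-5*t)*cos(5*t)

Complete the square in the denominator: s^2 + 10*s + 50 = (s + 5)^2 + 5^2.
Split the numerator to match: 2*s + 30 = 2·(s + 5) + 4·5.
Invert each term: 2·(s + 5)/((s + 5)^2 + 25) ↔ 2e^(-5t)cos(5t); 4·5/((s + 5)^2 + 25) ↔ 4e^(-5t)sin(5t).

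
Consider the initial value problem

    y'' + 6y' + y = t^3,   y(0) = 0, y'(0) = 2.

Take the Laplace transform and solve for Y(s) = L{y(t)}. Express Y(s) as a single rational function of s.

Y(s) = (2*s^4 + 6)/(s^6 + 6*s^5 + s^4)

Take the Laplace transform of both sides.
Using L{y''} = s^2 Y - s·y(0) - y'(0) and L{y'} = sY - y(0), with y(0) = 0, y'(0) = 2, the left side becomes (s^2 + 6*s + 1)Y - (2).
The right side is L{t^3} = 6/s^4.
So (s^2 + 6*s + 1)Y = 6/s^4 + (2).
Divide through and combine into a single rational function.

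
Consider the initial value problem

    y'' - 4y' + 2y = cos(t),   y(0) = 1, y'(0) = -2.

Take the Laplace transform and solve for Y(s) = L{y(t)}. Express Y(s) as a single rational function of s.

Y(s) = (s^3 - 6*s^2 + 2*s - 6)/(s^4 - 4*s^3 + 3*s^2 - 4*s + 2)

Take the Laplace transform of both sides.
With L{y''} = s^2 Y - s·y(0) - y'(0) and L{y'} = sY - y(0), with y(0) = 1, y'(0) = -2: the LHS transforms to (s^2 - 4*s + 2)Y - (s - 6).
The right side is L{cos(t)} = s/(s^2 + 1).
So (s^2 - 4*s + 2)Y = s/(s^2 + 1) + (s - 6).
Isolate Y and clear denominators.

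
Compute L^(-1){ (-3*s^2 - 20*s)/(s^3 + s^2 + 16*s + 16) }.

-4*sin(4*t) - 4*cos(4*t) + exp(-t)

Factor the denominator: s^3 + s^2 + 16*s + 16 = (s + 1)*(s^2 + 16).
Partial fraction decomposition gives [1/(s + 1)] + [-4*s/(s^2 + 16)] + [-16/(s^2 + 16)].
Invert each term: 1/(s + 1) ↔ e^(-t); -4·s/(s^2 + 16) ↔ -4cos(4t); -4·4/(s^2 + 16) ↔ -4sin(4t).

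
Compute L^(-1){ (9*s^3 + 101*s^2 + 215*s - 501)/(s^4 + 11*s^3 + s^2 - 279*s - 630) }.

4*exp(5*t) + 5*exp(-3*t) - 3*exp(-6*t) + 3*exp(-7*t)

Factor the denominator: s^4 + 11*s^3 + s^2 - 279*s - 630 = (s - 5)*(s + 3)*(s + 6)*(s + 7).
Partial fraction decomposition gives [-3/(s + 6)] + [4/(s - 5)] + [3/(s + 7)] + [5/(s + 3)].
Invert each term: -3/(s + 6) ↔ -3e^(-6t); 4/(s - 5) ↔ 4e^(5t); 3/(s + 7) ↔ 3e^(-7t); 5/(s + 3) ↔ 5e^(-3t).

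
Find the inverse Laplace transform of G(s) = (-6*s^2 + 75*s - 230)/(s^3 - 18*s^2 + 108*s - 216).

Factor the denominator: s^3 - 18*s^2 + 108*s - 216 = (s - 6)^3.
Partial fraction decomposition gives [-6/(s - 6)] + [3/(s - 6)^2] + [4/(s - 6)^3].
Invert each term: -6/(s - 6) ↔ -6e^(6t); 3/(s - 6)^2 ↔ 3t·e^(6t); 4/(s - 6)^3 ↔ (2)t^2·e^(6t).

2*t^2*exp(6*t) + 3*t*exp(6*t) - 6*exp(6*t)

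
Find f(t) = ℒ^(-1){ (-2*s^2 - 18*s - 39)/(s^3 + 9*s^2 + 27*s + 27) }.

Factor the denominator: s^3 + 9*s^2 + 27*s + 27 = (s + 3)^3.
Partial fraction decomposition gives [-2/(s + 3)] + [-6/(s + 3)^2] + [-3/(s + 3)^3].
Invert each term: -2/(s + 3) ↔ -2e^(-3t); -6/(s + 3)^2 ↔ -6t·e^(-3t); -3/(s + 3)^3 ↔ (-3/2)t^2·e^(-3t).

f(t) = -3*t^2*exp(-3*t)/2 - 6*t*exp(-3*t) - 2*exp(-3*t)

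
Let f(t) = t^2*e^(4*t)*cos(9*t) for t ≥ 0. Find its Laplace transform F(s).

F(s) = 2*(s - 4)*(s^2 - 8*s - 227)/(s^2 - 8*s + 97)^3

L{cos(9t)} = s/(s^2 + 81).
Multiplying by e^(4t) shifts s → s - 4, so L{e^(4*t)*cos(9*t)} = (s - 4)/((s - 4)^2 + 81).
Then apply L{t^2·g(t)} = (-1)^2 d^2/ds^2[G(s)] with G(s) = (s - 4)/((s - 4)^2 + 81):
differentiating 2 times and applying the sign gives 2*(s - 4)*(s^2 - 8*s - 227)/(s^2 - 8*s + 97)^3.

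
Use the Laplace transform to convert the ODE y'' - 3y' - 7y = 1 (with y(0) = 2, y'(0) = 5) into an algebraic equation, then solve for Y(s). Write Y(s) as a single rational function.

Y(s) = (2*s^2 - s + 1)/(s^3 - 3*s^2 - 7*s)

Transform both sides with L{·}.
With L{y''} = s^2 Y - s·y(0) - y'(0) and L{y'} = sY - y(0), with y(0) = 2, y'(0) = 5: the LHS transforms to (s^2 - 3*s - 7)Y - (2*s - 1).
The right side is L{1} = 1/s.
So (s^2 - 3*s - 7)Y = 1/s + (2*s - 1).
Isolate Y and clear denominators.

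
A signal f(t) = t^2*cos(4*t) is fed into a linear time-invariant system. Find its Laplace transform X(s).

X(s) = 2*s*(s^2 - 48)/(s^2 + 16)^3

L{cos(4t)} = s/(s^2 + 16).
Then apply L{t^2·g(t)} = (-1)^2 d^2/ds^2[G(s)] with G(s) = s/(s^2 + 16):
differentiating 2 times and applying the sign gives 2*s*(s^2 - 48)/(s^2 + 16)^3.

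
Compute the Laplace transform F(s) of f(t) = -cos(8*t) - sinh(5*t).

F(s) = -s/(s^2 + 64) - 5/(s^2 - 25)

By linearity of the Laplace transform, transform each term separately.
(-1)·[L{sinh(5t)} = 5/(s^2 - 25)]; (-1)·[L{cos(8t)} = s/(s^2 + 64)].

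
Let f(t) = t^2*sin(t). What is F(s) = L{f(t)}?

L{sin(t)} = 1/(s^2 + 1).
Then apply L{t^2·g(t)} = (-1)^2 d^2/ds^2[G(s)] with G(s) = 1/(s^2 + 1):
differentiating 2 times and applying the sign gives 2*(3*s^2 - 1)/(s^2 + 1)^3.

F(s) = 2*(3*s^2 - 1)/(s^2 + 1)^3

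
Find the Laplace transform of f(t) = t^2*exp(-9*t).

2/(s + 9)^3

L{e^(-9t)} = 1/(s + 9).
Then apply L{t^2·g(t)} = (-1)^2 d^2/ds^2[G(s)] with G(s) = 1/(s + 9):
differentiating 2 times and applying the sign gives 2/(s + 9)^3.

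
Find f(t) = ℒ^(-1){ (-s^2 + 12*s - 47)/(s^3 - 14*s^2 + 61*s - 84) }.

Factor the denominator: s^3 - 14*s^2 + 61*s - 84 = (s - 7)*(s - 4)*(s - 3).
Partial fraction decomposition gives [-1/(s - 7)] + [5/(s - 4)] + [-5/(s - 3)].
Invert each term: -1/(s - 7) ↔ -e^(7t); 5/(s - 4) ↔ 5e^(4t); -5/(s - 3) ↔ -5e^(3t).

f(t) = -exp(7*t) + 5*exp(4*t) - 5*exp(3*t)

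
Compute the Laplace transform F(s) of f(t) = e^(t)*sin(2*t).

L{sin(2t)} = 2/(s^2 + 4).
By the first shifting theorem, multiplying by e^(t) replaces s with s - 1.

F(s) = 2/((s - 1)^2 + 4)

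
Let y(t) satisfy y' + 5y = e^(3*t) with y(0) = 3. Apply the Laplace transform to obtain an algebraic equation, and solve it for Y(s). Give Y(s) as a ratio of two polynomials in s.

Y(s) = (3*s - 8)/(s^2 + 2*s - 15)

Laplace-transform each side.
With L{y'} = sY - y(0) = sY - 3: the LHS transforms to (s + 5)Y - (3).
The right side is L{e^(3*t)} = 1/(s - 3).
So (s + 5)Y = 1/(s - 3) + (3).
Isolate Y and clear denominators.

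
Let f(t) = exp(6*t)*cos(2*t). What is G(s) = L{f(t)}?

L{cos(2t)} = s/(s^2 + 4).
By the first shifting theorem, multiplying by e^(6t) replaces s with s - 6.

G(s) = (s - 6)/((s - 6)^2 + 4)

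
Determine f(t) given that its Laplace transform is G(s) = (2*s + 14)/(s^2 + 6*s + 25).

Complete the square in the denominator: s^2 + 6*s + 25 = (s + 3)^2 + 4^2.
Split the numerator to match: 2*s + 14 = 2·(s + 3) + 2·4.
Invert each term: 2·(s + 3)/((s + 3)^2 + 16) ↔ 2e^(-3t)cos(4t); 2·4/((s + 3)^2 + 16) ↔ 2e^(-3t)sin(4t).

f(t) = 2*exp(-3*t)*sin(4*t) + 2*exp(-3*t)*cos(4*t)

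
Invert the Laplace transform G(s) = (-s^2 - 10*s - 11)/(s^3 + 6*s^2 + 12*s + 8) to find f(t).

Factor the denominator: s^3 + 6*s^2 + 12*s + 8 = (s + 2)^3.
Partial fraction decomposition gives [-1/(s + 2)] + [-6/(s + 2)^2] + [5/(s + 2)^3].
Invert each term: -1/(s + 2) ↔ -e^(-2t); -6/(s + 2)^2 ↔ -6t·e^(-2t); 5/(s + 2)^3 ↔ (5/2)t^2·e^(-2t).

f(t) = 5*t^2*exp(-2*t)/2 - 6*t*exp(-2*t) - exp(-2*t)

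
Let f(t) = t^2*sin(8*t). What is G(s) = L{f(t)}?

G(s) = 16*(3*s^2 - 64)/(s^2 + 64)^3

L{sin(8t)} = 8/(s^2 + 64).
Then apply L{t^2·g(t)} = (-1)^2 d^2/ds^2[H(s)] with H(s) = 8/(s^2 + 64):
differentiating 2 times and applying the sign gives 16*(3*s^2 - 64)/(s^2 + 64)^3.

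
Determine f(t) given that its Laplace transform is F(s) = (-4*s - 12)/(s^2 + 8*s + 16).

f(t) = 4*t*exp(-4*t) - 4*exp(-4*t)

Factor the denominator: s^2 + 8*s + 16 = (s + 4)^2.
Partial fraction decomposition gives [-4/(s + 4)] + [4/(s + 4)^2].
Invert each term: -4/(s + 4) ↔ -4e^(-4t); 4/(s + 4)^2 ↔ 4t·e^(-4t).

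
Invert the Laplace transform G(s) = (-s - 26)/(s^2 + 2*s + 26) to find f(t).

Complete the square in the denominator: s^2 + 2*s + 26 = (s + 1)^2 + 5^2.
Split the numerator to match: -s - 26 = -1·(s + 1) - 5·5.
Invert each term: -1·(s + 1)/((s + 1)^2 + 25) ↔ -e^(-t)cos(5t); -5·5/((s + 1)^2 + 25) ↔ -5e^(-t)sin(5t).

f(t) = -5*exp(-t)*sin(5*t) - exp(-t)*cos(5*t)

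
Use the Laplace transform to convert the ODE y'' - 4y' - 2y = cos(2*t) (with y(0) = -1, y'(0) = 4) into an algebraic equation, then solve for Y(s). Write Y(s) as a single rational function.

Y(s) = (-s^3 + 8*s^2 - 3*s + 32)/(s^4 - 4*s^3 + 2*s^2 - 16*s - 8)

Transform both sides with L{·}.
With L{y''} = s^2 Y - s·y(0) - y'(0) and L{y'} = sY - y(0), with y(0) = -1, y'(0) = 4: the LHS transforms to (s^2 - 4*s - 2)Y - (-s + 8).
The right side is L{cos(2*t)} = s/(s^2 + 4).
So (s^2 - 4*s - 2)Y = s/(s^2 + 4) + (-s + 8).
Isolate Y and clear denominators.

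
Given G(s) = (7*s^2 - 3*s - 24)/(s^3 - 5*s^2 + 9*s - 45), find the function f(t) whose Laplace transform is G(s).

Factor the denominator: s^3 - 5*s^2 + 9*s - 45 = (s - 5)*(s^2 + 9).
Partial fraction decomposition gives [4/(s - 5)] + [3*s/(s^2 + 9)] + [12/(s^2 + 9)].
Invert each term: 4/(s - 5) ↔ 4e^(5t); 3·s/(s^2 + 9) ↔ 3cos(3t); 4·3/(s^2 + 9) ↔ 4sin(3t).

f(t) = 4*exp(5*t) + 4*sin(3*t) + 3*cos(3*t)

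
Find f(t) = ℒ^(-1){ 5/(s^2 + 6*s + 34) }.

Rewrite the denominator: s^2 + 6*s + 34 = (s + 3)^2 + 25.
The form in (s + 3) signals a first-shifting-theorem factor e^(-3t).
Since L{sin(5t)} = 5/(s^2 + 25), the inverse is e^(-3*t)*sin(5*t).

f(t) = exp(-3*t)*sin(5*t)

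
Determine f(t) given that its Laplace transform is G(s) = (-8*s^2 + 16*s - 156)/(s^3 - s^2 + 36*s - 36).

f(t) = -4*exp(t) + 2*sin(6*t) - 4*cos(6*t)

Factor the denominator: s^3 - s^2 + 36*s - 36 = (s - 1)*(s^2 + 36).
Partial fraction decomposition gives [-4/(s - 1)] + [-4*s/(s^2 + 36)] + [12/(s^2 + 36)].
Invert each term: -4/(s - 1) ↔ -4e^(t); -4·s/(s^2 + 36) ↔ -4cos(6t); 2·6/(s^2 + 36) ↔ 2sin(6t).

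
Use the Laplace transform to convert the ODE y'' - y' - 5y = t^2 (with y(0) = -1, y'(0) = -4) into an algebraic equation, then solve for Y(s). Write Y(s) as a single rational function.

Y(s) = (-s^4 - 3*s^3 + 2)/(s^5 - s^4 - 5*s^3)

Take the Laplace transform of both sides.
With L{y''} = s^2 Y - s·y(0) - y'(0) and L{y'} = sY - y(0), with y(0) = -1, y'(0) = -4: the LHS transforms to (s^2 - s - 5)Y - (-s - 3).
The right side is L{t^2} = 2/s^3.
So (s^2 - s - 5)Y = 2/s^3 + (-s - 3).
Isolate Y and clear denominators.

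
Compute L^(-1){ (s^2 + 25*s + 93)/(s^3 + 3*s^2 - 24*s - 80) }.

-t*exp(-4*t) + 3*exp(5*t) - 2*exp(-4*t)

Factor the denominator: s^3 + 3*s^2 - 24*s - 80 = (s - 5)*(s + 4)^2.
Partial fraction decomposition gives [-2/(s + 4)] + [-1/(s + 4)^2] + [3/(s - 5)].
Invert each term: -2/(s + 4) ↔ -2e^(-4t); -1/(s + 4)^2 ↔ -t·e^(-4t); 3/(s - 5) ↔ 3e^(5t).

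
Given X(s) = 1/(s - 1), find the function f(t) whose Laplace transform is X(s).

f(t) = exp(t)

Since L{e^(t)} = 1/(s - 1), the inverse is e^(t).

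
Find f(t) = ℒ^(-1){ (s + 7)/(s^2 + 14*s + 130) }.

Rewrite the denominator: s^2 + 14*s + 130 = (s + 7)^2 + 81.
The form in (s + 7) signals a first-shifting-theorem factor e^(-7t).
Since L{cos(9t)} = s/(s^2 + 81), the inverse is e^(-7*t)*cos(9*t).

f(t) = exp(-7*t)*cos(9*t)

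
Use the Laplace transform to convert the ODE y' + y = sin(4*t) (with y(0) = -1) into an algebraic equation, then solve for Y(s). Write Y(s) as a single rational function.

Y(s) = (-s^2 - 12)/(s^3 + s^2 + 16*s + 16)

Take the Laplace transform of both sides.
The derivative rules (L{y'} = sY - y(0) = sY - (-1)) turn the left side into (s + 1)Y - (-1).
The right side is L{sin(4*t)} = 4/(s^2 + 16).
So (s + 1)Y = 4/(s^2 + 16) + (-1).
Isolate Y and clear denominators.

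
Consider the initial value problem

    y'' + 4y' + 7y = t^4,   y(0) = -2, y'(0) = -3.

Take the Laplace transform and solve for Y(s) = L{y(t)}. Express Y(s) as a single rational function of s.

Laplace-transform each side.
With L{y''} = s^2 Y - s·y(0) - y'(0) and L{y'} = sY - y(0), with y(0) = -2, y'(0) = -3: the LHS transforms to (s^2 + 4*s + 7)Y - (-2*s - 11).
The right side is L{t^4} = 24/s^5.
So (s^2 + 4*s + 7)Y = 24/s^5 + (-2*s - 11).
Solve for Y(s) and write it as one ratio of polynomials.

Y(s) = (-2*s^6 - 11*s^5 + 24)/(s^7 + 4*s^6 + 7*s^5)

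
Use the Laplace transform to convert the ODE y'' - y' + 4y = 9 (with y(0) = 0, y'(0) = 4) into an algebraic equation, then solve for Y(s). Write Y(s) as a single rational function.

Take the Laplace transform of both sides.
Using L{y''} = s^2 Y - s·y(0) - y'(0) and L{y'} = sY - y(0), with y(0) = 0, y'(0) = 4, the left side becomes (s^2 - s + 4)Y - (4).
The right side is L{9} = 9/s.
So (s^2 - s + 4)Y = 9/s + (4).
Divide through and combine into a single rational function.

Y(s) = (4*s + 9)/(s^3 - s^2 + 4*s)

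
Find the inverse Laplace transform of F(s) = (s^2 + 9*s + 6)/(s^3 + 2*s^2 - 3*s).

4*exp(t) - 2 - exp(-3*t)

Factor the denominator: s^3 + 2*s^2 - 3*s = s*(s - 1)*(s + 3).
Partial fraction decomposition gives [-2/s] + [4/(s - 1)] + [-1/(s + 3)].
Invert each term: -2/(s - 0) ↔ -2e^(0t); 4/(s - 1) ↔ 4e^(t); -1/(s + 3) ↔ -e^(-3t).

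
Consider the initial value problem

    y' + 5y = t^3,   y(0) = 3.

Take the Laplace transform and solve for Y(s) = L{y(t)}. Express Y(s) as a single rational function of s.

Y(s) = (3*s^4 + 6)/(s^5 + 5*s^4)

Transform both sides with L{·}.
With L{y'} = sY - y(0) = sY - 3: the LHS transforms to (s + 5)Y - (3).
The right side is L{t^3} = 6/s^4.
So (s + 5)Y = 6/s^4 + (3).
Isolate Y and clear denominators.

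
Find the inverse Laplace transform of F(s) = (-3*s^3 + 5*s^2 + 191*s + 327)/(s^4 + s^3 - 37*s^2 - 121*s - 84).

exp(7*t) - 3*exp(-t) - 6*exp(-3*t) + 5*exp(-4*t)

Factor the denominator: s^4 + s^3 - 37*s^2 - 121*s - 84 = (s - 7)*(s + 1)*(s + 3)*(s + 4).
Partial fraction decomposition gives [-3/(s + 1)] + [5/(s + 4)] + [-6/(s + 3)] + [1/(s - 7)].
Invert each term: -3/(s + 1) ↔ -3e^(-t); 5/(s + 4) ↔ 5e^(-4t); -6/(s + 3) ↔ -6e^(-3t); 1/(s - 7) ↔ e^(7t).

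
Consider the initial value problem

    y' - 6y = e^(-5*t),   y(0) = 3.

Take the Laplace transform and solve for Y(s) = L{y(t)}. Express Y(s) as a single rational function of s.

Laplace-transform each side.
Using L{y'} = sY - y(0) = sY - 3, the left side becomes (s - 6)Y - (3).
The right side is L{e^(-5*t)} = 1/(s + 5).
So (s - 6)Y = 1/(s + 5) + (3).
Isolate Y and clear denominators.

Y(s) = (3*s + 16)/(s^2 - s - 30)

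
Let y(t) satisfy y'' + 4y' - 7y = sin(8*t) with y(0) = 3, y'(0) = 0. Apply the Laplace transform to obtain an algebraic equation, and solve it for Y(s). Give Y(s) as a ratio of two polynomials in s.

Transform both sides with L{·}.
With L{y''} = s^2 Y - s·y(0) - y'(0) and L{y'} = sY - y(0), with y(0) = 3, y'(0) = 0: the LHS transforms to (s^2 + 4*s - 7)Y - (3*s + 12).
The right side is L{sin(8*t)} = 8/(s^2 + 64).
So (s^2 + 4*s - 7)Y = 8/(s^2 + 64) + (3*s + 12).
Divide through and combine into a single rational function.

Y(s) = (3*s^3 + 12*s^2 + 192*s + 776)/(s^4 + 4*s^3 + 57*s^2 + 256*s - 448)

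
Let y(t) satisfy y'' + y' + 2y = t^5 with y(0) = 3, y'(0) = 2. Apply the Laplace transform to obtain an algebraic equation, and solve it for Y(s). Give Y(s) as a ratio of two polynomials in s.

Y(s) = (3*s^7 + 5*s^6 + 120)/(s^8 + s^7 + 2*s^6)

Transform both sides with L{·}.
Using L{y''} = s^2 Y - s·y(0) - y'(0) and L{y'} = sY - y(0), with y(0) = 3, y'(0) = 2, the left side becomes (s^2 + s + 2)Y - (3*s + 5).
The right side is L{t^5} = 120/s^6.
So (s^2 + s + 2)Y = 120/s^6 + (3*s + 5).
Isolate Y and clear denominators.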